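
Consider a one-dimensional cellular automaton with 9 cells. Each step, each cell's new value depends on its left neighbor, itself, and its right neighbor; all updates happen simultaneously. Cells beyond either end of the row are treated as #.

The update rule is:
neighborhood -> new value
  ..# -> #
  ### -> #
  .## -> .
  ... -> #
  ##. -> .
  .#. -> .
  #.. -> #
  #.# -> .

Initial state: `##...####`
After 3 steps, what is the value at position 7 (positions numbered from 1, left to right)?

#.###.###
...#...##
###.###.#
position 7 holds #

#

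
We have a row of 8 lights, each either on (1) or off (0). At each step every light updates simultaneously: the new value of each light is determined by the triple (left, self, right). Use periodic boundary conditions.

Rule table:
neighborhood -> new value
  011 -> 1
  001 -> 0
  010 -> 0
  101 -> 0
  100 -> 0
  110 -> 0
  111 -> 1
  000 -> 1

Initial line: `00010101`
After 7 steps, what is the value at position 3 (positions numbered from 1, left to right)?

0

01000000
00011111
01011110
00011100
11011001
10010001
00000101
position 3 holds 0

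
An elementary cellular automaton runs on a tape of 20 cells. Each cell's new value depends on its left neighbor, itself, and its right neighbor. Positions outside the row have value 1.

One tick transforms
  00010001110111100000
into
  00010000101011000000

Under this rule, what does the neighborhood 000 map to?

0

At position 1 the neighborhood is 000; the next row has 0 there.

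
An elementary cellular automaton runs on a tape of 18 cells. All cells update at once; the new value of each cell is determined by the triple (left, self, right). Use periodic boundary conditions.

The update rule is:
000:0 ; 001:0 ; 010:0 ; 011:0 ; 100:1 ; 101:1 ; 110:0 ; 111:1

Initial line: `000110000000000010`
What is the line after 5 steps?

000100000100000000

000001000000000001
100000100000000000
010000010000000000
001000001000000000
000100000100000000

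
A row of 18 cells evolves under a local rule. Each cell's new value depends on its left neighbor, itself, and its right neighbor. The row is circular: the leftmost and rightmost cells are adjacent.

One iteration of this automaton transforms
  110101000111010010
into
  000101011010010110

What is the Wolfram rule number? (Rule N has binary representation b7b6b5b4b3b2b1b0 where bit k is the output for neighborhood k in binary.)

position 10: 111 → 1  (bit 7 = 1)
position 1: 110 → 0  (bit 6 = 0)
position 2: 101 → 0  (bit 5 = 0)
position 6: 100 → 0  (bit 4 = 0)
position 0: 011 → 0  (bit 3 = 0)
position 3: 010 → 1  (bit 2 = 1)
position 8: 001 → 1  (bit 1 = 1)
position 7: 000 → 1  (bit 0 = 1)
bits b7..b0 = 10000111 = 135

135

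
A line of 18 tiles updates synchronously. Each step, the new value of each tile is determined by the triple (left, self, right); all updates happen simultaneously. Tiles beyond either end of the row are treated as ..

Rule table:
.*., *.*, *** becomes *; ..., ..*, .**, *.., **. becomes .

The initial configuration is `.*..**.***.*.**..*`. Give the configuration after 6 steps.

step 1: .*....*.*.***....*
step 2: .*....****.*.....*
step 3: .*.....**.**.....*
step 4: .*.......*.......*
step 5: .*.......*.......*  (fixed point — unchanged through step 6)

.*.......*.......*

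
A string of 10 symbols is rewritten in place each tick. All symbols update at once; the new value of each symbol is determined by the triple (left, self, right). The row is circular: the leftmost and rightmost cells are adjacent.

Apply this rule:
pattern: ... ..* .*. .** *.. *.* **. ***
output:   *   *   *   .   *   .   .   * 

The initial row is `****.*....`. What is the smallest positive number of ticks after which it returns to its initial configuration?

.**..*****
...**.***.
***....*.*
**.*****..
....***.**
****.*....

6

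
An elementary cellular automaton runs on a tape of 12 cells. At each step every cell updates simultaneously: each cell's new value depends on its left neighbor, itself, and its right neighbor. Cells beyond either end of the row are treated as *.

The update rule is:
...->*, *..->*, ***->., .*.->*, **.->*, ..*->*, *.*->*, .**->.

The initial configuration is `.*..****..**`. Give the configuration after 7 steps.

*...***.....

step 1: ****...***..
step 2: ...****..***
step 3: ***...***...
step 4: ..****..****
step 5: **...***....
step 6: .****..*****
step 7: *...***.....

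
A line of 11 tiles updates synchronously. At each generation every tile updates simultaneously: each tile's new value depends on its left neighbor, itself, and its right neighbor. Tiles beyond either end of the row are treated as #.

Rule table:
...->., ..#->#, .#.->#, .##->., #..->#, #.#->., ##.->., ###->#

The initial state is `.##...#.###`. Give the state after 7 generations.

#.###.###.#

...#.##..##
#.##...##.#
....#.#....
#..##.##..#
.##.....##.
...#...#...
#.###.###.#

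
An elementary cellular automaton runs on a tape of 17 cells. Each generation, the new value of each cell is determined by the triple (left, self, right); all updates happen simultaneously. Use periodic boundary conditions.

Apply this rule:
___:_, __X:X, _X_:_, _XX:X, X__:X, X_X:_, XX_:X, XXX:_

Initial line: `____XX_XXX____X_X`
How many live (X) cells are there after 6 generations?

generation 1: X__XXX_X_XX__X___
generation 2: _XXX_X___XXXX_X_X
generation 3: _X_X__X_XX__X____
generation 4: X___XX__XXXX_X___
generation 5: _X_XXXXXX__X__X_X
generation 6: ___X____XXX_XX___
count of X: 6

6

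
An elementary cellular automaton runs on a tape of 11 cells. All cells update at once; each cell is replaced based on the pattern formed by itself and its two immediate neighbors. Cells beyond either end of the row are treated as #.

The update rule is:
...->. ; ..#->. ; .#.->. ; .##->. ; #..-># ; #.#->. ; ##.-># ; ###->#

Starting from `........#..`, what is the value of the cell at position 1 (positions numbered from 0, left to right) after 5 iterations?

#

iteration 1: #........#.
iteration 2: ##.........
iteration 3: ###........
iteration 4: ####.......
iteration 5: #####......
position 1 holds #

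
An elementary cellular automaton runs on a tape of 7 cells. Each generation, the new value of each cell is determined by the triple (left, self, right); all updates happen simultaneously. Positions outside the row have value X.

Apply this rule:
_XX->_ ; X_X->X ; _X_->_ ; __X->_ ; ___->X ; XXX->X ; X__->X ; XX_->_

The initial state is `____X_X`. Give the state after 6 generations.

_X_X_X_

XXX__X_
XX_X__X
X_X_X__
_X_X_X_
X_X_X_X
_X_X_X_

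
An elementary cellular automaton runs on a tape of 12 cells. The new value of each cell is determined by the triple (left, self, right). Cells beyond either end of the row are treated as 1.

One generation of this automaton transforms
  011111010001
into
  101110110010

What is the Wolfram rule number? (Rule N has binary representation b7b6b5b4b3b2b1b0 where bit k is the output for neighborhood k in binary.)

position 2: 111 → 1  (bit 7 = 1)
position 5: 110 → 0  (bit 6 = 0)
position 0: 101 → 1  (bit 5 = 1)
position 8: 100 → 0  (bit 4 = 0)
position 1: 011 → 0  (bit 3 = 0)
position 7: 010 → 1  (bit 2 = 1)
position 10: 001 → 1  (bit 1 = 1)
position 9: 000 → 0  (bit 0 = 0)
bits b7..b0 = 10100110 = 166

166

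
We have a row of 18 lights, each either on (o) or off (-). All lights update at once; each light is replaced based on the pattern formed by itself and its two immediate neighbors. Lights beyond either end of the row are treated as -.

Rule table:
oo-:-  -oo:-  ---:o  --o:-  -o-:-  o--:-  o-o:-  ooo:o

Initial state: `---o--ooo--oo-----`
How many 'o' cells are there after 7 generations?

11

oo-----o------oooo
---ooo---oooo--oo-
oo--o--o--oo------
-------------ooooo
oooooooooooo--ooo-
-oooooooooo----o--
--oooooooo--oo---o
count of o: 11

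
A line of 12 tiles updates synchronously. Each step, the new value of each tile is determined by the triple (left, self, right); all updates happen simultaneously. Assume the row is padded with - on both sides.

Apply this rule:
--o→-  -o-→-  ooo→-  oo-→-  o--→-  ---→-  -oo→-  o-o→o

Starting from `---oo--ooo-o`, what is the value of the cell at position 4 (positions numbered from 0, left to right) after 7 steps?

----------o-
------------
------------  (fixed point — unchanged through step 7)
position 4 holds -

-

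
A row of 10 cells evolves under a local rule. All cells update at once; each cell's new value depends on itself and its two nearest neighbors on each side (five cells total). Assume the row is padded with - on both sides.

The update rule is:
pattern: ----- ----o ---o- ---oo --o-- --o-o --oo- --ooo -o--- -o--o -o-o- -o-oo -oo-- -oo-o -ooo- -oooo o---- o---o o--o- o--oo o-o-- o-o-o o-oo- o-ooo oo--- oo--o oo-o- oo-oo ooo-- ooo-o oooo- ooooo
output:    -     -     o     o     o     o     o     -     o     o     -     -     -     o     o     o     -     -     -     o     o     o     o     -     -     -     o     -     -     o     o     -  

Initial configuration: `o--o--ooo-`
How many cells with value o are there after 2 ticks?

7

tick 1: oo-ooo-o--
tick 2: oo--ooooo-
count of o: 7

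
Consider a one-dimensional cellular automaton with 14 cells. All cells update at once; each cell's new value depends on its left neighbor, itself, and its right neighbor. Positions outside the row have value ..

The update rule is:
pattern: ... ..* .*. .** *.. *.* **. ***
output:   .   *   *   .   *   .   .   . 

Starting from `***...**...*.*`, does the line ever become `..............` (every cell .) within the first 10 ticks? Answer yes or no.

no

...*.*..*.**.*
..**.****....*
.*.......*..**
***.....****..
...*...*....*.
..***.***..***
.*.......**...
***.....*..*..
...*...******.
..***.*......*
tick 10 is ..***.*......*, still not uniform .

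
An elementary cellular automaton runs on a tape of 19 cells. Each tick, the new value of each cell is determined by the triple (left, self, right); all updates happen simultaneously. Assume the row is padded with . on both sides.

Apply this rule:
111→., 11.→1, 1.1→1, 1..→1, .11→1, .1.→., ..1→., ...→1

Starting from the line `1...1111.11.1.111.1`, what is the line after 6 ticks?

tick 1: .11.1..11111.11.11.
tick 2: .111.1.1...11111111
tick 3: .1.11.1.11.1......1
tick 4: ..1111.1111.11111..
tick 5: 1.1..111..111...111
tick 6: .1.1.1.11.1.111.1.1

.1.1.1.11.1.111.1.1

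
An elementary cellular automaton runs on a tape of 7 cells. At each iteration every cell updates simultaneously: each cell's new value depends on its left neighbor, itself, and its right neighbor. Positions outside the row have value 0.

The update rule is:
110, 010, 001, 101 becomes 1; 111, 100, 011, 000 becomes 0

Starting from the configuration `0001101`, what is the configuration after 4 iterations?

iteration 1: 0010111
iteration 2: 0111001
iteration 3: 1001011
iteration 4: 1011101

1011101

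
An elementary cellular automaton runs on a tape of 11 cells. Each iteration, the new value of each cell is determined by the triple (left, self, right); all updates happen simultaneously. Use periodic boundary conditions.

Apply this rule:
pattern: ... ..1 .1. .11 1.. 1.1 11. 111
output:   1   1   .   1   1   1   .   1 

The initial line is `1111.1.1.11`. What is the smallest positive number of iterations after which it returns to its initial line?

11

iteration 1: 111.1.1.111
iteration 2: 11.1.1.1111
iteration 3: 1.1.1.11111
iteration 4: .1.1.111111
iteration 5: 1.1.111111.
iteration 6: .1.111111.1
iteration 7: 1.111111.1.
iteration 8: .111111.1.1
iteration 9: 111111.1.1.
iteration 10: 11111.1.1.1
iteration 11: 1111.1.1.11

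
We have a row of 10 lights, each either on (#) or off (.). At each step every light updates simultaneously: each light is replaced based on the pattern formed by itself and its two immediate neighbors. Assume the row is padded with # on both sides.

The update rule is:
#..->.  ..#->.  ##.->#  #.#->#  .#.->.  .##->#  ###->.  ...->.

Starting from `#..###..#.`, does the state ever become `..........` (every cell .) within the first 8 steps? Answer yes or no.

no

step 1: #..#.#...#
step 2: #...#....#
step 3: #........#
step 4: #........#  (fixed point — unchanged through step 8)
step 8 is #........#, still not uniform .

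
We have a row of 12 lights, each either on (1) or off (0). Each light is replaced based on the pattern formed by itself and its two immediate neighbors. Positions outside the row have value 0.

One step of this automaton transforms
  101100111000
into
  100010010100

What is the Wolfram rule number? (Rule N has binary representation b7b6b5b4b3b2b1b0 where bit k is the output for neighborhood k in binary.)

position 7: 111 → 1  (bit 7 = 1)
position 3: 110 → 0  (bit 6 = 0)
position 1: 101 → 0  (bit 5 = 0)
position 4: 100 → 1  (bit 4 = 1)
position 2: 011 → 0  (bit 3 = 0)
position 0: 010 → 1  (bit 2 = 1)
position 5: 001 → 0  (bit 1 = 0)
position 10: 000 → 0  (bit 0 = 0)
bits b7..b0 = 10010100 = 148

148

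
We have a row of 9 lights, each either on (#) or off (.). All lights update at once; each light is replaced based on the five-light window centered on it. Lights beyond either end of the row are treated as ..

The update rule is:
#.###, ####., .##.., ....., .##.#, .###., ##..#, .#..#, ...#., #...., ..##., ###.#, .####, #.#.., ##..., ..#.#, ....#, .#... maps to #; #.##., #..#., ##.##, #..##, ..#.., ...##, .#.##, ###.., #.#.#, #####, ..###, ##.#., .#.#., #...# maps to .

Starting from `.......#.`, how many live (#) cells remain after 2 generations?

#######.#
.#...##.#
count of #: 4

4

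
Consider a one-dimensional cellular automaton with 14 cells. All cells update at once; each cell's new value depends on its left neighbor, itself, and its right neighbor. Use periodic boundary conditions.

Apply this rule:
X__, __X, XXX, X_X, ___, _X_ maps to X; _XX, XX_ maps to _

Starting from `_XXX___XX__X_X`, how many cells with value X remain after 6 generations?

6

generation 1: X_X_XXX__XXXXX
generation 2: _XXX_X_XX_XXXX
generation 3: X_X_XXX__X_XX_
generation 4: XXXX_X_XXXX__X
generation 5: XXX_XXX_XX_XX_
generation 6: _X_X_X_X__X__X
count of X: 6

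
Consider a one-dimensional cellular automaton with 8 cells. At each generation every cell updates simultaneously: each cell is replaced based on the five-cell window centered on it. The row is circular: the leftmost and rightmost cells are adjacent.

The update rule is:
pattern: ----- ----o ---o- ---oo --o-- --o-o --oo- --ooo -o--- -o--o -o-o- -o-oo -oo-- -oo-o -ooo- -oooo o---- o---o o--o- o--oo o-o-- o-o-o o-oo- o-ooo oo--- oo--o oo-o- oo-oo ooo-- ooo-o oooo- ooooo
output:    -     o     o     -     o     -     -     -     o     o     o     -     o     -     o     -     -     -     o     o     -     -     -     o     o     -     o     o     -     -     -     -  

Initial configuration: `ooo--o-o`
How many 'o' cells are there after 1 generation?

2

generation 1: ----o--o
count of o: 2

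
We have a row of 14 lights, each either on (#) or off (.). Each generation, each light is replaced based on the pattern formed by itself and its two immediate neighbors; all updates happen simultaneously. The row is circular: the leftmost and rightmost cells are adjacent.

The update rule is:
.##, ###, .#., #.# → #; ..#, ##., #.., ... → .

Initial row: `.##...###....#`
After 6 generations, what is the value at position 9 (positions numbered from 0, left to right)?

.

generation 1: ##....##.....#
generation 2: #.....#......#
generation 3: ......#......#
generation 4: ......#......#  (fixed point — unchanged through generation 6)
position 9 holds .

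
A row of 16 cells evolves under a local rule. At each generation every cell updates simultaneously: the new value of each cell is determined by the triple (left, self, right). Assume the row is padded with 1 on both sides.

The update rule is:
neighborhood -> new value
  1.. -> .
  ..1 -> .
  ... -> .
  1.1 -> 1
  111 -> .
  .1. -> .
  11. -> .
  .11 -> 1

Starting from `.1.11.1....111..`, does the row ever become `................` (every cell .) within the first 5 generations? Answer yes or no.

generation 1: 1.11.1.....1....
generation 2: .11.1...........
generation 3: 11.1............
generation 4: ..1.............
generation 5: ................
all cells are . at generation 5

yes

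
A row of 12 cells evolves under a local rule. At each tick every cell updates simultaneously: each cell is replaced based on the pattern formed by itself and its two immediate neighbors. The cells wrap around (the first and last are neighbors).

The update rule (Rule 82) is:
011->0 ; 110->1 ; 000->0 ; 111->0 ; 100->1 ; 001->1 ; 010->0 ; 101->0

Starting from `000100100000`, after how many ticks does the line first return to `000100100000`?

24

tick 1: 001011010000
tick 2: 010001001000
tick 3: 101010110100
tick 4: 000000010011
tick 5: 100000101101
tick 6: 110001000100
tick 7: 011010101011
tick 8: 001000000001
tick 9: 110100000010
tick 10: 010010000100
tick 11: 101101001010
tick 12: 000100110000
tick 13: 001011011000
tick 14: 010001001100
tick 15: 101010110110
tick 16: 000000010010
tick 17: 000000101101
tick 18: 100001000100
tick 19: 010010101011
tick 20: 001100000001
tick 21: 110110000010
tick 22: 010011000100
tick 23: 101101101010
tick 24: 000100100000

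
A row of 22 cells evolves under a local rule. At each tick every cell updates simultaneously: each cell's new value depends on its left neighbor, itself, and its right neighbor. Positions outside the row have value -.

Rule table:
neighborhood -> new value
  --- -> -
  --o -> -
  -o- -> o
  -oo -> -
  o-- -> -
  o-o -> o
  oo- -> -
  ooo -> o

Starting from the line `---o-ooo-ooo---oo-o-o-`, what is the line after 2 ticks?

-----oooooo-------oo--

tick 1: ---oo-o-o-o------oooo-
tick 2: -----oooooo-------oo--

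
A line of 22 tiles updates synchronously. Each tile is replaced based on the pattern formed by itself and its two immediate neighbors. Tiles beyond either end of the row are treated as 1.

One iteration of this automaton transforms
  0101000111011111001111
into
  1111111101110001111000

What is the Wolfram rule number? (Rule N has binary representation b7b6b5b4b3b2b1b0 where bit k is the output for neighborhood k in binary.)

127

position 8: 111 → 0  (bit 7 = 0)
position 9: 110 → 1  (bit 6 = 1)
position 0: 101 → 1  (bit 5 = 1)
position 4: 100 → 1  (bit 4 = 1)
position 7: 011 → 1  (bit 3 = 1)
position 1: 010 → 1  (bit 2 = 1)
position 6: 001 → 1  (bit 1 = 1)
position 5: 000 → 1  (bit 0 = 1)
bits b7..b0 = 01111111 = 127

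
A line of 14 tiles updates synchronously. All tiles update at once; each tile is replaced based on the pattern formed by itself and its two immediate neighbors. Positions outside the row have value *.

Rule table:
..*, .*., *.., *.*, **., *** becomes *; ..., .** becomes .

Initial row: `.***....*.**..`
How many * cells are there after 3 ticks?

*.***..***.***
**.****.***.**
***.****.***.*
count of *: 11

11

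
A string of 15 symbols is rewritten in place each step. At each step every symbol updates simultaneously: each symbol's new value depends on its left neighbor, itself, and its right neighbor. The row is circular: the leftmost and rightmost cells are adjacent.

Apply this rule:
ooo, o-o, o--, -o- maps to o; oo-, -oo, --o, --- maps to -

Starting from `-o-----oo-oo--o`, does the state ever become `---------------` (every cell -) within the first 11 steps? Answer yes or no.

ooo------o--o-o
oo-o-----oo-oo-
--ooo------o--o
o--o-o-----oo-o
-o-oooo------o-
-oo-oo-o-----oo
o--o--ooo------
oo-oo--o-o-----
--o--o-oooo----
--oo-oo-oo-o---
----o--o--ooo--
step 11 is ----o--o--ooo--, still not uniform -

no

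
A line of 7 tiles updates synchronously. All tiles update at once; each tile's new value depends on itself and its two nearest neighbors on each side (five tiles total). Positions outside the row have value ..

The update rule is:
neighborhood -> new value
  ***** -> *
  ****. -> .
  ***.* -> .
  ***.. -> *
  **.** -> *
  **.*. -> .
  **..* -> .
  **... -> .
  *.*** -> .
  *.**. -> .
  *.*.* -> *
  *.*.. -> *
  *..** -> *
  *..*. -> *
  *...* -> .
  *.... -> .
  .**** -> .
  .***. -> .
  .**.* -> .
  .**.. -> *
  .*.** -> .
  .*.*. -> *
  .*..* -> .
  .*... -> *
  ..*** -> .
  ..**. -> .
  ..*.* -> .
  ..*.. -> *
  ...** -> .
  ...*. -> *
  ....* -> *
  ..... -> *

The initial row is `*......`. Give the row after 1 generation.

**.****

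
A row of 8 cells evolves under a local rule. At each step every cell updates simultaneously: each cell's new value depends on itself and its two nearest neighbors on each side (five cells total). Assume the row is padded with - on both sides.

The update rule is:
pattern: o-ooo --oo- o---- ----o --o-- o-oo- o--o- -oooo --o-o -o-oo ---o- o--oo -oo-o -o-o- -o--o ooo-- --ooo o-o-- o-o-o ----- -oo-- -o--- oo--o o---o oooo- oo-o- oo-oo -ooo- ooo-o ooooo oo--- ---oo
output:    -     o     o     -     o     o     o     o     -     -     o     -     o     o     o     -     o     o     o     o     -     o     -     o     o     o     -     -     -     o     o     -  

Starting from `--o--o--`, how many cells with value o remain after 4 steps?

6

-ooooooo
-oooooo-
-ooooo-o
-oooo-oo
count of o: 6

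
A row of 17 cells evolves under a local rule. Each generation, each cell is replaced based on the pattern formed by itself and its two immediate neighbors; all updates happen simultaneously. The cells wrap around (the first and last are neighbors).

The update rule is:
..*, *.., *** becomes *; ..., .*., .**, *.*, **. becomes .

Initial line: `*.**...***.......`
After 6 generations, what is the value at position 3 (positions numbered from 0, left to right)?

generation 1: ....*.*.*.*.....*
generation 2: *..*.......*...*.
generation 3: .**.*.....*.*.*..
generation 4: *....*...*.....*.
generation 5: .*..*.*.*.*...*..
generation 6: *.**.......*.*.*.
position 3 holds *

*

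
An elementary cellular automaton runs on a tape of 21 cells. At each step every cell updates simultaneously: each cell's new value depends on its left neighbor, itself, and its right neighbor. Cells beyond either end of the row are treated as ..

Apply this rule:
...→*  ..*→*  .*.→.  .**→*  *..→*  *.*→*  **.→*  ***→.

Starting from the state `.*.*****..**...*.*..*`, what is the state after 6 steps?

.*******.........****

*.**...********.*.**.
.*******......**.****
**.....***********..*
********.........***.
*......***********.**
.*******.........****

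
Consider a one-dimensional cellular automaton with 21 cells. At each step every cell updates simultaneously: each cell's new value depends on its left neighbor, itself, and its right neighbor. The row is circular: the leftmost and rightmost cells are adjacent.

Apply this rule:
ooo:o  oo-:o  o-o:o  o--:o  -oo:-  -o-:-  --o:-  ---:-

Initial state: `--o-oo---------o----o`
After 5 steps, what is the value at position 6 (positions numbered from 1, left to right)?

o--o-oo---------o----
-o--o-oo---------o---
--o--o-oo---------o--
---o--o-oo---------o-
----o--o-oo---------o
position 6 holds -

-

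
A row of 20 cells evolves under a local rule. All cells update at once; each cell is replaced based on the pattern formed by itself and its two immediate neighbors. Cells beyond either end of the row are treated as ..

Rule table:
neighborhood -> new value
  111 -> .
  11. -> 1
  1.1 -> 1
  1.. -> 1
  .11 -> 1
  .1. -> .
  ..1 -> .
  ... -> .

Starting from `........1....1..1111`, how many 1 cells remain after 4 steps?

step 1: .........1....1.1..1
step 2: ..........1....1.1..
step 3: ...........1....1.1.
step 4: ............1....1.1
count of 1: 3

3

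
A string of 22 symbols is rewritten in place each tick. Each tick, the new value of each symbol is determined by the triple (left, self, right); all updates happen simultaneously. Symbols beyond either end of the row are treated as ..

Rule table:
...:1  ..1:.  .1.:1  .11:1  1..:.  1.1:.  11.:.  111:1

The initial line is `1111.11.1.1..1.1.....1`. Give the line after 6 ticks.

1..1.1..1.1..1.1.1.1.1

111..1..1.1..1.1.111.1
11...1..1.1..1.1.11..1
1..1.1..1.1..1.1.1...1
1..1.1..1.1..1.1.1.1.1
1..1.1..1.1..1.1.1.1.1  (fixed point — unchanged through tick 6)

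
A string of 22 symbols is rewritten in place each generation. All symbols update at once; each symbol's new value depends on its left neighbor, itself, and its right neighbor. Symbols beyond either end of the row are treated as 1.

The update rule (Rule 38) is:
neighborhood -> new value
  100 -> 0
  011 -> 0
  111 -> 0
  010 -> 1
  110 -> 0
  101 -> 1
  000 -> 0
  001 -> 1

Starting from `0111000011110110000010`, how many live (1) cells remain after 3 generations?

5

generation 1: 1000000100001000000111
generation 2: 0000001100011000001000
generation 3: 0000010000100000011001
count of 1: 5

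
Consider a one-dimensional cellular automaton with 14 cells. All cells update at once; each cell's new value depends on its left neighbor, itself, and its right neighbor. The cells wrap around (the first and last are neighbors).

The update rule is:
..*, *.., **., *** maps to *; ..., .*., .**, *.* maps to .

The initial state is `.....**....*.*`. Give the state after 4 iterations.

*...*.**..*...
.*.*...***.*.*
....*.*.**....
...*.....**...

...*.....**...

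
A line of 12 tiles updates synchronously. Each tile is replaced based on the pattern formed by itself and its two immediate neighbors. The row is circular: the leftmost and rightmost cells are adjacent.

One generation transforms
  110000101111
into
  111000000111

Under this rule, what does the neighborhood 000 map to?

0

At position 3 the neighborhood is 000; the next row has 0 there.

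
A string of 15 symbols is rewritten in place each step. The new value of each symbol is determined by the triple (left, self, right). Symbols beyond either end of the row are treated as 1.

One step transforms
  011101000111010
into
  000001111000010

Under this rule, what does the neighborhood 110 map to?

0

At position 3 the neighborhood is 110; the next row has 0 there.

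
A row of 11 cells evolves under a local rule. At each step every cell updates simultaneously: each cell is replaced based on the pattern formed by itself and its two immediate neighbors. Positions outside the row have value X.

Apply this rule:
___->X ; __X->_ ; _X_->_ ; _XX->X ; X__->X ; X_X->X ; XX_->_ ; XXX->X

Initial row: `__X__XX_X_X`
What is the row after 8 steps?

step 1: X__X_X_X_XX
step 2: _X__X_X_XXX
step 3: X_X__X_XXXX
step 4: _X_X__XXXXX
step 5: X_X_X_XXXXX
step 6: _X_X_XXXXXX
step 7: X_X_XXXXXXX
step 8: _X_XXXXXXXX

_X_XXXXXXXX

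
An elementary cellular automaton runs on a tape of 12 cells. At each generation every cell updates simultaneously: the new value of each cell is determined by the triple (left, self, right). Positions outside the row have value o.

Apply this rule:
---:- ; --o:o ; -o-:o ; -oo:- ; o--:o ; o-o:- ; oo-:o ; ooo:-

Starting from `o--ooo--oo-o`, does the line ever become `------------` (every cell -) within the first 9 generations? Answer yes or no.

no

ooo--ooo-o--
--ooo--o-ooo
oo--oooo----
-ooo---oo--o
---oo-o-ooo-
o-o-o-o---o-
o-o-o-oo-oo-
o-o-o--o--o-
o-o-ooooooo-
generation 9 is o-o-ooooooo-, still not uniform -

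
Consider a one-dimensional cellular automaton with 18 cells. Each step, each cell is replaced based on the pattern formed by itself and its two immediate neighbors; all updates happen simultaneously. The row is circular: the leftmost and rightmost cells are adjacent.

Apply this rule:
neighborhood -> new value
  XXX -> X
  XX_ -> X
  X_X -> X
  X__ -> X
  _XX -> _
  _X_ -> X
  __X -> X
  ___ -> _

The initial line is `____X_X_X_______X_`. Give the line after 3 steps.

___XXXXXXX_____XXX
X_X_XXXXXXX___X_XX
XXXX_XXXXXXX_XXX_X

XXXX_XXXXXXX_XXX_X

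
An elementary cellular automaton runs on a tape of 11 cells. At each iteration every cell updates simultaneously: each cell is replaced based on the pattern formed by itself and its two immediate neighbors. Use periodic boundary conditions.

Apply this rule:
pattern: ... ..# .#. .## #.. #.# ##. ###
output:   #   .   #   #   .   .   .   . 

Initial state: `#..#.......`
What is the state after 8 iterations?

iteration 1: #..#.#####.
iteration 2: #..#.#.....
iteration 3: #..#.#.###.
iteration 4: #..#.#.#...
iteration 5: #..#.#.#.#.
iteration 6: #..#.#.#.#.  (fixed point — unchanged through iteration 8)

#..#.#.#.#.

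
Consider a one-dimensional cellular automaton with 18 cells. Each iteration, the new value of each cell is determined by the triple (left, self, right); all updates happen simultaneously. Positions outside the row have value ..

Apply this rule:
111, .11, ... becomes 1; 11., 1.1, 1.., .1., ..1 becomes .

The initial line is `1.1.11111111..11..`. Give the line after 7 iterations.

iteration 1: ....1111111...1..1
iteration 2: 111.111111..1.....
iteration 3: 11..11111.....1111
iteration 4: 1...1111..111.111.
iteration 5: ..1.111...11..11..
iteration 6: 1...11..1.1...1..1
iteration 7: ..1.1.......1.....

..1.1.......1.....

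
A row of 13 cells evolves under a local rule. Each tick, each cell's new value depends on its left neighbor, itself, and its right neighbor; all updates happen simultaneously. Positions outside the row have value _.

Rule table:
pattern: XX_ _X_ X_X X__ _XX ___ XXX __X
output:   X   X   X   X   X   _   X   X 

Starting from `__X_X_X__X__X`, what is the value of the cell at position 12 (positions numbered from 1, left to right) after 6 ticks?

tick 1: _XXXXXXXXXXXX
tick 2: XXXXXXXXXXXXX
tick 3: XXXXXXXXXXXXX  (fixed point — unchanged through tick 6)
position 12 holds X

X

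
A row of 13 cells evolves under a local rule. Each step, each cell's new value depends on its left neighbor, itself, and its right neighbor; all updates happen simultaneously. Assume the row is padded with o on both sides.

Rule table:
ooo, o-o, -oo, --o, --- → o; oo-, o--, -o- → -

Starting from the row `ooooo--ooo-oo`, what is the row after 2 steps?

oooo--ooo-ooo
ooo--ooo-oooo

ooo--ooo-oooo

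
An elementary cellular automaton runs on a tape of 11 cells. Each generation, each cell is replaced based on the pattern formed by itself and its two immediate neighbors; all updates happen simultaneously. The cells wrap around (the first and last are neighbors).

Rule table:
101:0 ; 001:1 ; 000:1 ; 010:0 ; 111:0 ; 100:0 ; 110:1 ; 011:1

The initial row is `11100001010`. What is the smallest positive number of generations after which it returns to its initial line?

11

10101110000
00001010111
01110000101
01010111000
10000101011
10111000010
00101011100
11000010101
01011100001
00010101110
11100001010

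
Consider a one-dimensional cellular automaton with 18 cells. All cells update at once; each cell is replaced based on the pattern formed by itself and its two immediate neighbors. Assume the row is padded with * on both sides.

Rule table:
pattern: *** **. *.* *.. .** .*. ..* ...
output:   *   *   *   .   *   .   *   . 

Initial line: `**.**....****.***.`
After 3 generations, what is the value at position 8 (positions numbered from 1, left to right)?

*

*****...**********
*****..***********
*****.************
position 8 holds *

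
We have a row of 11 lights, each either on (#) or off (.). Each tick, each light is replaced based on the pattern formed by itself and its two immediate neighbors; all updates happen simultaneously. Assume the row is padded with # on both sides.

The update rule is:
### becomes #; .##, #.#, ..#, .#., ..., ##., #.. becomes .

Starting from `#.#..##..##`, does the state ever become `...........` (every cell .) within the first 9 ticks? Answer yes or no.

yes

..........#
...........
all cells are . at tick 2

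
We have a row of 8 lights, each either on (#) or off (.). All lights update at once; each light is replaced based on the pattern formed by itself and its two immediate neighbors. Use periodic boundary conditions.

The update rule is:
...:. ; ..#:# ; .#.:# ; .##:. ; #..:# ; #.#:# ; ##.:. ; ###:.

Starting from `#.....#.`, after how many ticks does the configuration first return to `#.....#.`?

tick 1: ##...###
tick 2: ..#.#...
tick 3: .#####..
tick 4: #.....#.

4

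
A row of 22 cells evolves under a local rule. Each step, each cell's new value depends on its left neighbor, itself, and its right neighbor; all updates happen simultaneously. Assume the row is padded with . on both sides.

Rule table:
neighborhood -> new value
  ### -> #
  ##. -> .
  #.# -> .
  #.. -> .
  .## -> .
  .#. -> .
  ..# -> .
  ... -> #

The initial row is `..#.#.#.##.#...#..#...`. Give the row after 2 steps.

..##########...####...

step 1: #............#......##
step 2: ..##########...####...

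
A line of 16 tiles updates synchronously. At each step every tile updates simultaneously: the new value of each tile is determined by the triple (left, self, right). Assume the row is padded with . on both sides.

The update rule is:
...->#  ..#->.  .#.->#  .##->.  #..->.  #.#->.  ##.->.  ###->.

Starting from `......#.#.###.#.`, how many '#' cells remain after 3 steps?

8

#####.#.#.....#.
......#.#.###.#.  (repeats step 0; period 2)
step 3: #####.#.#.....#.
count of #: 8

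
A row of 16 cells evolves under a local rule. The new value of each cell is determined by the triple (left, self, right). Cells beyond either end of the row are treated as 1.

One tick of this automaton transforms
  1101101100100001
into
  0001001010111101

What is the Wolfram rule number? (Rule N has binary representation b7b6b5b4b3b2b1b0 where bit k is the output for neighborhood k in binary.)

position 0: 111 → 0  (bit 7 = 0)
position 1: 110 → 0  (bit 6 = 0)
position 2: 101 → 0  (bit 5 = 0)
position 8: 100 → 1  (bit 4 = 1)
position 3: 011 → 1  (bit 3 = 1)
position 10: 010 → 1  (bit 2 = 1)
position 9: 001 → 0  (bit 1 = 0)
position 12: 000 → 1  (bit 0 = 1)
bits b7..b0 = 00011101 = 29

29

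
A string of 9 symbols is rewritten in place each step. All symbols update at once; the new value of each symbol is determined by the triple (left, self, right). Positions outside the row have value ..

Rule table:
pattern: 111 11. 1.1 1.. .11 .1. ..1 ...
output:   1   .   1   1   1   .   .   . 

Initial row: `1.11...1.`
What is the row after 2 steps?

.11.1...1
.1.1.1...

.1.1.1...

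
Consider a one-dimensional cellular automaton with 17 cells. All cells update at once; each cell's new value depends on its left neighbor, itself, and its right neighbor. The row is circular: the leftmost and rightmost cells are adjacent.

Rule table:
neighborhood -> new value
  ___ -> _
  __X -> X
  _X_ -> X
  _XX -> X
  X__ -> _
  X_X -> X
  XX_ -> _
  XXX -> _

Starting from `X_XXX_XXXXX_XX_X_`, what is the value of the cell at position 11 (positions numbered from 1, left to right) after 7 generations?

_

XXX__XX____XX_XXX
____XX____XX_XX__
___XX____XX_XX___
__XX____XX_XX____
_XX____XX_XX_____
XX____XX_XX______
X____XX_XX______X
position 11 holds _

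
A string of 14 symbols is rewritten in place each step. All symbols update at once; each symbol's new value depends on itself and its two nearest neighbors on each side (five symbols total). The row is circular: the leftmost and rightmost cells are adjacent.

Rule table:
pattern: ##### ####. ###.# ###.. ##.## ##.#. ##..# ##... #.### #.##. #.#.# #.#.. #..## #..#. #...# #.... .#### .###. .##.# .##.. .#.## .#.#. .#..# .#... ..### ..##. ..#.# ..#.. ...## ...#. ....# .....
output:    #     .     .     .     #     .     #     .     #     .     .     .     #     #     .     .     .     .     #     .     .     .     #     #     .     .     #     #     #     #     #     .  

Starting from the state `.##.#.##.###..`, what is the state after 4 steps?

step 1: #.#....###....
step 2: #..#.##.....##
step 3: .###......##..
step 4: #.......##....

#.......##....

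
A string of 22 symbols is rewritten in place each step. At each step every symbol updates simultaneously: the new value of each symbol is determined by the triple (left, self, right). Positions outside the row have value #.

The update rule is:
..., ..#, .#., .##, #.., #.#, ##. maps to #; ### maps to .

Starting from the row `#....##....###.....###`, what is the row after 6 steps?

############.#######..
...........###.....###
############.#######..  (repeats step 1; period 2)
step 6: ...........###.....###

...........###.....###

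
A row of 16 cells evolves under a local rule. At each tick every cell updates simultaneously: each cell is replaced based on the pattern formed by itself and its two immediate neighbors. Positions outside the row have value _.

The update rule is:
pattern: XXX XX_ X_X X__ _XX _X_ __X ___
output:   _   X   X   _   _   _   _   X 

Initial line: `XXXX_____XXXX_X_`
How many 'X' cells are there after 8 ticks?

tick 1: ___X_XXX____XX__
tick 2: XX__X__X_XX__X_X
tick 3: _X______X_X___X_
tick 4: ___XXXX__X__X___
tick 5: XX____X_______XX
tick 6: _X_XX___XXXXX__X
tick 7: __X_X_X_____X___
tick 8: X__X_X__XXX___XX
count of X: 8

8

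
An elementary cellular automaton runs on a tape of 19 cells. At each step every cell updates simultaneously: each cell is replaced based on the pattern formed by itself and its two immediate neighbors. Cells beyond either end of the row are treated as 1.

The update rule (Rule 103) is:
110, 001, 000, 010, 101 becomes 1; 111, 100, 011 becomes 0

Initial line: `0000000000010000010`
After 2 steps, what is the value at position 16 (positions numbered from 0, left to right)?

0

0111111111110111111
1000000000011000000
position 16 holds 0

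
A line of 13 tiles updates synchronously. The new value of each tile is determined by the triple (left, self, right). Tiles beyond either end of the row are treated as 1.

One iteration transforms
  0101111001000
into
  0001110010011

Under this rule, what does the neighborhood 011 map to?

At position 3 the neighborhood is 011; the next row has 1 there.

1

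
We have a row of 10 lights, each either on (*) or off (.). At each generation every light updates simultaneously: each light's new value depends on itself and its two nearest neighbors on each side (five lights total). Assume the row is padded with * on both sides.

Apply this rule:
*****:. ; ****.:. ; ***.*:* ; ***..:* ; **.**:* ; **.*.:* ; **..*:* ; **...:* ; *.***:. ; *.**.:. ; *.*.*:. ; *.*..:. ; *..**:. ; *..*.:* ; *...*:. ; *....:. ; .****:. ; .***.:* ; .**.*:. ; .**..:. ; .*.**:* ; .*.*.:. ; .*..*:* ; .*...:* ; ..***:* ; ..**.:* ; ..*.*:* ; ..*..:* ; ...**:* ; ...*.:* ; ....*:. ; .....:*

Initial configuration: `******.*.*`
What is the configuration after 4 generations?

.**.***..*

generation 1: .....**.*.
generation 2: *.*.**.*.*
generation 3: **.*..*.*.
generation 4: .**.***..*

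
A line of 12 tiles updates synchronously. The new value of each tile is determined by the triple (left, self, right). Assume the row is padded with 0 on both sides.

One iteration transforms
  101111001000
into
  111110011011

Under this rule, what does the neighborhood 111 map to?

At position 3 the neighborhood is 111; the next row has 1 there.

1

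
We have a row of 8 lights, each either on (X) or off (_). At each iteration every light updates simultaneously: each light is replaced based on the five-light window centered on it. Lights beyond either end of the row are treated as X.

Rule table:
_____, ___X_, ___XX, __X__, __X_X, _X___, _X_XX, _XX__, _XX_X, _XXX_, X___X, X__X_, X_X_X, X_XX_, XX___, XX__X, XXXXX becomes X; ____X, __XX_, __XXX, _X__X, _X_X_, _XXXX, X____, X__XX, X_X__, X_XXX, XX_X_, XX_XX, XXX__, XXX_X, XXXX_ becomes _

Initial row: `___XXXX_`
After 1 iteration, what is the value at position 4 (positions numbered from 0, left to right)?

_

XXX_____
position 4 holds _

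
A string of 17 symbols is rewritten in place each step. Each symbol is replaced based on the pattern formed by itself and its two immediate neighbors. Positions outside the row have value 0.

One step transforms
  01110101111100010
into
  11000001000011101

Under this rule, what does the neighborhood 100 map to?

At position 12 the neighborhood is 100; the next row has 1 there.

1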